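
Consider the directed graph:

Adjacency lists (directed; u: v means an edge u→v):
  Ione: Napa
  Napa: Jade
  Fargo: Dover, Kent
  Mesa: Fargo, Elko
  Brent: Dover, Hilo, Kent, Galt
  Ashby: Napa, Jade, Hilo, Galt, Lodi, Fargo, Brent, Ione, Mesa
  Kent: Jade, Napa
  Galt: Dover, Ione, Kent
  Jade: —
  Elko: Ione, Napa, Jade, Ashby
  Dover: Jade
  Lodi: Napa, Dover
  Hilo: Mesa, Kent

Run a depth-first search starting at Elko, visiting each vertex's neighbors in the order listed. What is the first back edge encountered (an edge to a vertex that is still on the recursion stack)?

DFS from Elko (visiting each vertex's neighbors in the order listed); mark gray on enter, black on exit:
Elko gray
  Ione gray
    Napa gray
      Jade gray
      Jade black
    Napa black
  Ione black
  Elko→Napa: Napa black — skip
  Elko→Jade: Jade black — skip
  Ashby gray
    Ashby→Napa: Napa black — skip
    Ashby→Jade: Jade black — skip
    Hilo gray
      Mesa gray
        Fargo gray
          Dover gray
            Dover→Jade: Jade black — skip
          Dover black
          Kent gray
            Kent→Jade: Jade black — skip
            Kent→Napa: Napa black — skip
          Kent black
        Fargo black
        Mesa→Elko: Elko is gray → back edge
First back edge: Mesa → Elko.

Mesa→Elko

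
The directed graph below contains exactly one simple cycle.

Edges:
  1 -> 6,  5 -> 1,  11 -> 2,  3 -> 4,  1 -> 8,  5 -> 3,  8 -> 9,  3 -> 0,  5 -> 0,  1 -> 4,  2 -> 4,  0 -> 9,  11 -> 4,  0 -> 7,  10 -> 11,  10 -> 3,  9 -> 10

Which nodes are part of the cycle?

DFS with gray/black marking from 0:
0 gray
  9 gray
    10 gray
      11 gray
        2 gray
          4 gray
          4 black
        2 black
        11→4: 4 black — skip
      11 black
      3 gray
        3→4: 4 black — skip
        3→0: 0 is gray → back edge
Back edge closes the cycle 0 → 9 → 10 → 3 → 0; its vertices are {0, 3, 9, 10}.

0, 3, 9, 10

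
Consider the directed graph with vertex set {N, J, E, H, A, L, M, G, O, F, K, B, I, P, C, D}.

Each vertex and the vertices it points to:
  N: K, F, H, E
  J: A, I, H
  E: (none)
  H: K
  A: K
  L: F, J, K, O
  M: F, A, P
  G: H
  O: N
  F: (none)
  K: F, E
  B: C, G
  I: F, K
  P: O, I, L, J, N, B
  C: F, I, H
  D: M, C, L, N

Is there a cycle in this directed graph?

No

DFS with white/gray/black marking, starting from M:
M gray
  F gray
  F black
  A gray
    K gray
      K→F: F black — skip
      E gray
      E black
    K black
  A black
  P gray
    O gray
      N gray
        N→K: K black — skip
        N→F: F black — skip
        H gray
          H→K: K black — skip
        H black
        N→E: E black — skip
      N black
    O black
    I gray
      I→F: F black — skip
      I→K: K black — skip
    I black
    L gray
      L→F: F black — skip
      J gray
        J→A: A black — skip
        J→I: I black — skip
        J→H: H black — skip
      J black
      L→K: K black — skip
      L→O: O black — skip
    L black
    P→J: J black — skip
    P→N: N black — skip
    B gray
      C gray
        C→F: F black — skip
        C→I: I black — skip
        C→H: H black — skip
      C black
      G gray
        G→H: H black — skip
      G black
    B black
  P black
M black
D gray
  D→M: M black — skip
  D→C: C black — skip
  D→L: L black — skip
  D→N: N black — skip
D black
Every edge goes to a white or black vertex — no back edge, so the graph is acyclic.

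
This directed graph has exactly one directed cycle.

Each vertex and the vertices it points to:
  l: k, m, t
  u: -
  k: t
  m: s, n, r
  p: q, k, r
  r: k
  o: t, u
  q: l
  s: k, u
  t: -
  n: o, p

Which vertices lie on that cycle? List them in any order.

DFS with gray/black marking from m:
m gray
  s gray
    k gray
      t gray
      t black
    k black
    u gray
    u black
  s black
  n gray
    o gray
      o→t: t black — skip
      o→u: u black — skip
    o black
    p gray
      q gray
        l gray
          l→k: k black — skip
          l→m: m is gray → back edge
Back edge closes the cycle m → n → p → q → l → m; its vertices are {l, m, n, p, q}.

l, m, n, p, q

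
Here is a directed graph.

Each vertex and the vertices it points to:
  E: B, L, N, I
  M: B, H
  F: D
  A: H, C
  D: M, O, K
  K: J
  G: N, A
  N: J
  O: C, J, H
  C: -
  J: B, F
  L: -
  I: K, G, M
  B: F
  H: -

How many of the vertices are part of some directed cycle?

A vertex is on a directed cycle iff it belongs to a strongly connected component of size ≥ 2 (or has a self-loop).
The vertices on cycles are {B, D, F, J, K, M, O} — 7 in total.

7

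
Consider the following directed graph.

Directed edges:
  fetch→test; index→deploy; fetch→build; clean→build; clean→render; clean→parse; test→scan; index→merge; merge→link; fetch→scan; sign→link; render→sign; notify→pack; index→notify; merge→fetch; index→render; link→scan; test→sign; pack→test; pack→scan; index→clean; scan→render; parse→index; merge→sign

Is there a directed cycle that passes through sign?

sign is on a cycle iff sign can reach itself via ≥1 edge.
sign → link → scan → render → sign — yes.

Yes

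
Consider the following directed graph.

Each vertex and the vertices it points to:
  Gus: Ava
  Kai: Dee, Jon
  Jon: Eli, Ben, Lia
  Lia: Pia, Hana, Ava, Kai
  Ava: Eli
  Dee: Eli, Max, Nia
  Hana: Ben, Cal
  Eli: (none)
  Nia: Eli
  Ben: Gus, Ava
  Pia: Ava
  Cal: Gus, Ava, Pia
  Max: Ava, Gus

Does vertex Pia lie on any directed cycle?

Pia lies on a cycle iff there is a path from Pia back to itself.
Exploring from Pia, it never reaches itself; equivalently, its strongly connected component is a singleton.

No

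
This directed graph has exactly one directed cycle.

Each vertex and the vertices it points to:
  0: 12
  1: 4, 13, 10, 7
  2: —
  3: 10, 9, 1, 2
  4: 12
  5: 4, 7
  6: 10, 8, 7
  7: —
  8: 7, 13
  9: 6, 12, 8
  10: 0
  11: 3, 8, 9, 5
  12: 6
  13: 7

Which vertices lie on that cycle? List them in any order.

0, 6, 10, 12

DFS with gray/black marking from 10:
10 gray
  0 gray
    12 gray
      6 gray
        6→10: 10 is gray → back edge
Back edge closes the cycle 10 → 0 → 12 → 6 → 10; its vertices are {0, 6, 10, 12}.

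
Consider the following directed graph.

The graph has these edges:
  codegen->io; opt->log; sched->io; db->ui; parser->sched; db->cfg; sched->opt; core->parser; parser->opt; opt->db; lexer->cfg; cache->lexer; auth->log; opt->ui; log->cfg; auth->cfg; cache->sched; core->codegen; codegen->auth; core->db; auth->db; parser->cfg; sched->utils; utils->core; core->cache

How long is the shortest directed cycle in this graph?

4

For each vertex v, BFS finds the shortest path from v back to v.
The shortest such closed walk is core → cache → sched → utils → core, length 4.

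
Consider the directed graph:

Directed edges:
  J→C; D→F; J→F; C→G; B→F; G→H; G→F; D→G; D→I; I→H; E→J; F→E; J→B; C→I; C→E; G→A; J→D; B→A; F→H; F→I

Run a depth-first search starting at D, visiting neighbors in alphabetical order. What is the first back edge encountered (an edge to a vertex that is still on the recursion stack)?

DFS from D (visiting neighbors in alphabetical order); mark gray on enter, black on exit:
D gray
  F gray
    E gray
      J gray
        B gray
          A gray
          A black
          B→F: F is gray → back edge
First back edge: B → F.

B→F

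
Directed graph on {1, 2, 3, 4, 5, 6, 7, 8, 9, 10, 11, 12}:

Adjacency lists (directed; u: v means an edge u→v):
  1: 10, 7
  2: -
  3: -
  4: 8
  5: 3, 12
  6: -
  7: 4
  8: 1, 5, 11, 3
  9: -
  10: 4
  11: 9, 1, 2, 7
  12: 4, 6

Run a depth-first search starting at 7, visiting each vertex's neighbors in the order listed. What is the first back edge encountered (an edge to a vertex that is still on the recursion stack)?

DFS from 7 (visiting each vertex's neighbors in the order listed); mark gray on enter, black on exit:
7 gray
  4 gray
    8 gray
      1 gray
        10 gray
          10→4: 4 is gray → back edge
First back edge: 10 → 4.

10→4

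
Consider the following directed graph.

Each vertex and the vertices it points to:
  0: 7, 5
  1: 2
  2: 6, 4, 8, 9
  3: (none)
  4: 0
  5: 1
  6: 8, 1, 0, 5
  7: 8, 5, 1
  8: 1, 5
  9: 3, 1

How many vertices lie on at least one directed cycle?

9

A vertex is on a directed cycle iff it belongs to a strongly connected component of size ≥ 2 (or has a self-loop).
The vertices on cycles are {0, 1, 2, 4, 5, 6, 7, 8, 9} — 9 in total.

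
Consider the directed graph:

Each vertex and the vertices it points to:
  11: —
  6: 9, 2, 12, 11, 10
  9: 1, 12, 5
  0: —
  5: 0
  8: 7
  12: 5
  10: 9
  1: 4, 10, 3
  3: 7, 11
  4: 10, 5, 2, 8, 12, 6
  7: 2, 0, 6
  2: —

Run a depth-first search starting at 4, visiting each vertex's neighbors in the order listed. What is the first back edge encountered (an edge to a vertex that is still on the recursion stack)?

1->4

DFS from 4 (visiting each vertex's neighbors in the order listed); mark gray on enter, black on exit:
4 gray
  10 gray
    9 gray
      1 gray
        1→4: 4 is gray → back edge
First back edge: 1 → 4.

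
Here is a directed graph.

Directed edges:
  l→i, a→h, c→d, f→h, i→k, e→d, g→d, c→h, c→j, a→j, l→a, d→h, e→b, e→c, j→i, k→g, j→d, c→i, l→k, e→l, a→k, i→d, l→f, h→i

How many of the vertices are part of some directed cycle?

5

A vertex is on a directed cycle iff it belongs to a strongly connected component of size ≥ 2 (or has a self-loop).
The vertices on cycles are {d, g, h, i, k} — 5 in total.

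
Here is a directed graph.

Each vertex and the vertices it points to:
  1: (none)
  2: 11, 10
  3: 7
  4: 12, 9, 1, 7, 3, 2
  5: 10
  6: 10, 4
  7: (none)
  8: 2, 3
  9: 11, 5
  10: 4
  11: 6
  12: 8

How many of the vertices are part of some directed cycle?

A vertex is on a directed cycle iff it belongs to a strongly connected component of size ≥ 2 (or has a self-loop).
The vertices on cycles are {2, 4, 5, 6, 8, 9, 10, 11, 12} — 9 in total.

9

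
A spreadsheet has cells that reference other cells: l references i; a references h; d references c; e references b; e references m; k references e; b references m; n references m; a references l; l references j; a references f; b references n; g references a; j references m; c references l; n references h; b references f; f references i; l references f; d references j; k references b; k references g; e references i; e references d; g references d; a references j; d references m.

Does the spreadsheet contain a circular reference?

DFS with white/gray/black marking, starting from e:
e gray
  d gray
    m gray
    m black
    j gray
      j→m: m black — skip
    j black
    c gray
      l gray
        i gray
        i black
        l→j: j black — skip
        f gray
          f→i: i black — skip
        f black
      l black
    c black
  d black
  e→m: m black — skip
  b gray
    b→m: m black — skip
    b→f: f black — skip
    n gray
      n→m: m black — skip
      h gray
      h black
    n black
  b black
  e→i: i black — skip
e black
a gray
  a→j: j black — skip
  a→f: f black — skip
  a→h: h black — skip
  a→l: l black — skip
a black
g gray
  g→a: a black — skip
  g→d: d black — skip
g black
k gray
  k→g: g black — skip
  k→b: b black — skip
  k→e: e black — skip
k black
Every edge goes to a white or black vertex — no back edge, so the graph is acyclic.

No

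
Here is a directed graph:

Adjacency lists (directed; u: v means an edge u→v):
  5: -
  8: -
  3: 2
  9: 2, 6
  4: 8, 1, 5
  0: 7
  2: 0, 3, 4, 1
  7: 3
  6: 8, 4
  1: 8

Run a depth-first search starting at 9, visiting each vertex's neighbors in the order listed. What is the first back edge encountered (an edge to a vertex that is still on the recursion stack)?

DFS from 9 (visiting each vertex's neighbors in the order listed); mark gray on enter, black on exit:
9 gray
  2 gray
    0 gray
      7 gray
        3 gray
          3→2: 2 is gray → back edge
First back edge: 3 → 2.

3->2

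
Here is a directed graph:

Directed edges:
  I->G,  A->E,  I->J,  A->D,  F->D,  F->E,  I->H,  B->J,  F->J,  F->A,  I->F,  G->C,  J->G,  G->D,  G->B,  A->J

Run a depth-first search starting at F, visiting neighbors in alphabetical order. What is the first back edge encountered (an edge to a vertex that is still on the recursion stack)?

B->J

DFS from F (visiting neighbors in alphabetical order); mark gray on enter, black on exit:
F gray
  A gray
    D gray
    D black
    E gray
    E black
    J gray
      G gray
        B gray
          B→J: J is gray → back edge
First back edge: B → J.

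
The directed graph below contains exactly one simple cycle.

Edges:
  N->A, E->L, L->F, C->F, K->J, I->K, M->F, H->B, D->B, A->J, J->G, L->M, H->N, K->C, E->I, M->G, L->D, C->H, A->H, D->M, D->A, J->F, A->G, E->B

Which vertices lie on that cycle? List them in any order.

A, H, N

DFS with gray/black marking from A:
A gray
  H gray
    B gray
    B black
    N gray
      N→A: A is gray → back edge
Back edge closes the cycle A → H → N → A; its vertices are {A, H, N}.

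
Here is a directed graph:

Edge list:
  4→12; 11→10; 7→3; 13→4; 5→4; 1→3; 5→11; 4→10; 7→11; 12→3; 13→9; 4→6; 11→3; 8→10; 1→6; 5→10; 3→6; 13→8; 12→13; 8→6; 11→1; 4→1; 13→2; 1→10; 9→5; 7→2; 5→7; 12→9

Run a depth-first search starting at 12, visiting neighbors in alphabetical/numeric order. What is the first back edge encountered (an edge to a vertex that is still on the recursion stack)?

4→12

DFS from 12 (visiting neighbors in alphabetical/numeric order); mark gray on enter, black on exit:
12 gray
  3 gray
    6 gray
    6 black
  3 black
  9 gray
    5 gray
      4 gray
        1 gray
          1→3: 3 black — skip
          1→6: 6 black — skip
          10 gray
          10 black
        1 black
        4→6: 6 black — skip
        4→10: 10 black — skip
        4→12: 12 is gray → back edge
First back edge: 4 → 12.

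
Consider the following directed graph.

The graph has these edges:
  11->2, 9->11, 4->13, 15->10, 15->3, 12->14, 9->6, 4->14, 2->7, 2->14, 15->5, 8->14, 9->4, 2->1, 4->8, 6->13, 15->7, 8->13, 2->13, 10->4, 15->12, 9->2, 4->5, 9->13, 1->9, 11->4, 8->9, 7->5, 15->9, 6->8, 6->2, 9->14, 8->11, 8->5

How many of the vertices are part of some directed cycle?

A vertex is on a directed cycle iff it belongs to a strongly connected component of size ≥ 2 (or has a self-loop).
The vertices on cycles are {1, 2, 4, 6, 8, 9, 11} — 7 in total.

7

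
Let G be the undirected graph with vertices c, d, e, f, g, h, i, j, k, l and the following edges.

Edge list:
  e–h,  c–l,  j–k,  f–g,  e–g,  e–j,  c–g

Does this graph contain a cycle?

No

DFS, tracking each vertex's parent; an edge to a visited non-parent vertex closes a cycle.
Start from d:
visit d (parent –)
visit c (parent –)
  visit g (parent c)
    visit e (parent g)
      e–g: parent, skip
      visit h (parent e)
        h–e: parent, skip
      visit j (parent e)
        visit k (parent j)
          k–j: parent, skip
        j–e: parent, skip
    visit f (parent g)
      f–g: parent, skip
    g–c: parent, skip
  visit l (parent c)
    l–c: parent, skip
visit i (parent –)
No non-parent visited neighbor found — the graph is a forest.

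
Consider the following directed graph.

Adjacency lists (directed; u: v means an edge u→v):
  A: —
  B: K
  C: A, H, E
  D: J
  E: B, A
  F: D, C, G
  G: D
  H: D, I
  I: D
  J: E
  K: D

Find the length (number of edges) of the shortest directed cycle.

5

For each vertex v, BFS finds the shortest path from v back to v.
The shortest such closed walk is E → B → K → D → J → E, length 5.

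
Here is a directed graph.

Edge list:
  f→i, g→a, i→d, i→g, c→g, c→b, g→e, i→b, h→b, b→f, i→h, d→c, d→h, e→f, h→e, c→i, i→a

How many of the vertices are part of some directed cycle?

8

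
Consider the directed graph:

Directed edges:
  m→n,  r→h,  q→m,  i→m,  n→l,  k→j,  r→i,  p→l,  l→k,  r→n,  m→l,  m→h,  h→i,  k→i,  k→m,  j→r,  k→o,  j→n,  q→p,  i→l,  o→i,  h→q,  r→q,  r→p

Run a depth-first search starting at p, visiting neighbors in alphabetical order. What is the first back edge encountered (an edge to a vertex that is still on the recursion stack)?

DFS from p (visiting neighbors in alphabetical order); mark gray on enter, black on exit:
p gray
  l gray
    k gray
      i gray
        i→l: l is gray → back edge
First back edge: i → l.

i->l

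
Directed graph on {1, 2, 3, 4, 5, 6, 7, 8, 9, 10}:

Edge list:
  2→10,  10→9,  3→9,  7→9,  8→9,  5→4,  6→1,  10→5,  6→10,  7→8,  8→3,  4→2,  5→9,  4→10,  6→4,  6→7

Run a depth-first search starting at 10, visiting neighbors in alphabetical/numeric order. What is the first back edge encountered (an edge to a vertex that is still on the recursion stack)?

DFS from 10 (visiting neighbors in alphabetical/numeric order); mark gray on enter, black on exit:
10 gray
  5 gray
    4 gray
      2 gray
        2→10: 10 is gray → back edge
First back edge: 2 → 10.

2->10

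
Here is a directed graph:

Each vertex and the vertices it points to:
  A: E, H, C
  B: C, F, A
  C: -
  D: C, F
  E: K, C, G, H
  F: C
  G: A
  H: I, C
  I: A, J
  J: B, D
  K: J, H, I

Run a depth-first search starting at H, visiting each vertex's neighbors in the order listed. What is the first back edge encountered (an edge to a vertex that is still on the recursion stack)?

DFS from H (visiting each vertex's neighbors in the order listed); mark gray on enter, black on exit:
H gray
  I gray
    A gray
      E gray
        K gray
          J gray
            B gray
              C gray
              C black
              F gray
                F→C: C black — skip
              F black
              B→A: A is gray → back edge
First back edge: B → A.

B→A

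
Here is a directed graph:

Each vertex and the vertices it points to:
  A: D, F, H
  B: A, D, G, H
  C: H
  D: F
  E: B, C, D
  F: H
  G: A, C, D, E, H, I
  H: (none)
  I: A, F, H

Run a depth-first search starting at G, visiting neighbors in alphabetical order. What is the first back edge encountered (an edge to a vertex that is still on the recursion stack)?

DFS from G (visiting neighbors in alphabetical order); mark gray on enter, black on exit:
G gray
  A gray
    D gray
      F gray
        H gray
        H black
      F black
    D black
    A→F: F black — skip
    A→H: H black — skip
  A black
  C gray
    C→H: H black — skip
  C black
  G→D: D black — skip
  E gray
    B gray
      B→A: A black — skip
      B→D: D black — skip
      B→G: G is gray → back edge
First back edge: B → G.

B→G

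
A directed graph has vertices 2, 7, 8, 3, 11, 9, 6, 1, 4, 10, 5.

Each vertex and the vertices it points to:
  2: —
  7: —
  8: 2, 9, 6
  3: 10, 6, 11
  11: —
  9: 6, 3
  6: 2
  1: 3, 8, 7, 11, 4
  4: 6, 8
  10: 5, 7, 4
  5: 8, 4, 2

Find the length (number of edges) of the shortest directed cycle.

5

For each vertex v, BFS finds the shortest path from v back to v.
The shortest such closed walk is 3 → 10 → 4 → 8 → 9 → 3, length 5.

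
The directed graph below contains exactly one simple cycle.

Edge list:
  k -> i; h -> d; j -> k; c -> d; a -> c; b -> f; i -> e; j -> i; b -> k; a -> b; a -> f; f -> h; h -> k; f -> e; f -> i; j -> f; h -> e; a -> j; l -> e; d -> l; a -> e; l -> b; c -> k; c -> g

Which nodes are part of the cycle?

DFS with gray/black marking from b:
b gray
  f gray
    e gray
    e black
    h gray
      h→e: e black — skip
      k gray
        i gray
          i→e: e black — skip
        i black
      k black
      d gray
        l gray
          l→e: e black — skip
          l→b: b is gray → back edge
Back edge closes the cycle b → f → h → d → l → b; its vertices are {b, d, f, h, l}.

b, d, f, h, l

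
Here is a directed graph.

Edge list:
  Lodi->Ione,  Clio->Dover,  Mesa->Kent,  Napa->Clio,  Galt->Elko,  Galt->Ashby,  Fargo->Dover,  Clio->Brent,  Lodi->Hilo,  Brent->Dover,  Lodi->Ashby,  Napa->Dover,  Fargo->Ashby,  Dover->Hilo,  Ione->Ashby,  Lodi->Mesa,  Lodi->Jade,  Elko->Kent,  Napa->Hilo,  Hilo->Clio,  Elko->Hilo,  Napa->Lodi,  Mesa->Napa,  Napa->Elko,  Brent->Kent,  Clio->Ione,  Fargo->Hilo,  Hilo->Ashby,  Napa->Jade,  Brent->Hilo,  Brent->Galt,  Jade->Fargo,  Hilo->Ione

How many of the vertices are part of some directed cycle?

9

A vertex is on a directed cycle iff it belongs to a strongly connected component of size ≥ 2 (or has a self-loop).
The vertices on cycles are {Clio, Elko, Galt, Hilo, Lodi, Mesa, Napa, Brent, Dover} — 9 in total.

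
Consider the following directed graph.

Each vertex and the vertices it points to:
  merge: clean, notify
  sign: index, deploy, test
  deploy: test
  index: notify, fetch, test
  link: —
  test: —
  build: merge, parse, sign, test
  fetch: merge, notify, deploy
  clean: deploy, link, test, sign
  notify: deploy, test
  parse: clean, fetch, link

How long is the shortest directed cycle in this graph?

5

For each vertex v, BFS finds the shortest path from v back to v.
The shortest such closed walk is merge → clean → sign → index → fetch → merge, length 5.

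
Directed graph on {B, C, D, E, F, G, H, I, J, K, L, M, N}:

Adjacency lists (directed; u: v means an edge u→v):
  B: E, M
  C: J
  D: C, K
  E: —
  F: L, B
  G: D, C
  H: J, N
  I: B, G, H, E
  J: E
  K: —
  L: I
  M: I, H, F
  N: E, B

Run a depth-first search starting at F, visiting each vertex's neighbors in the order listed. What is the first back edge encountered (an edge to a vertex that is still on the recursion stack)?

DFS from F (visiting each vertex's neighbors in the order listed); mark gray on enter, black on exit:
F gray
  L gray
    I gray
      B gray
        E gray
        E black
        M gray
          M→I: I is gray → back edge
First back edge: M → I.

M→I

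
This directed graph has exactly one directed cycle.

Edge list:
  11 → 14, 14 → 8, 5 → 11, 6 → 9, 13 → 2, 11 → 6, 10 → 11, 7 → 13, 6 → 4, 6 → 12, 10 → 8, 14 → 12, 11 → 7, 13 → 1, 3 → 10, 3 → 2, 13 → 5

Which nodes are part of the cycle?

DFS with gray/black marking from 11:
11 gray
  14 gray
    8 gray
    8 black
    12 gray
    12 black
  14 black
  6 gray
    9 gray
    9 black
    4 gray
    4 black
    6→12: 12 black — skip
  6 black
  7 gray
    13 gray
      2 gray
      2 black
      5 gray
        5→11: 11 is gray → back edge
Back edge closes the cycle 11 → 7 → 13 → 5 → 11; its vertices are {5, 7, 11, 13}.

5, 7, 11, 13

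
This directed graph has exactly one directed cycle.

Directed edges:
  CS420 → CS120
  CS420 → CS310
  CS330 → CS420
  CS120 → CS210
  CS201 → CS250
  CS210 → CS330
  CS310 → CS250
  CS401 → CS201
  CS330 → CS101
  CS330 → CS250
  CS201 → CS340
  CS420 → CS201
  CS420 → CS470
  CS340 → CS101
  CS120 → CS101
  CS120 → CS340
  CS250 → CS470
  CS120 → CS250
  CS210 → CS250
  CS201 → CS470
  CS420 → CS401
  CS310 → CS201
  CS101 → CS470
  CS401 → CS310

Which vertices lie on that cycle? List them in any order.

CS120, CS210, CS330, CS420

DFS with gray/black marking from CS330:
CS330 gray
  CS420 gray
    CS401 gray
      CS310 gray
        CS250 gray
          CS470 gray
          CS470 black
        CS250 black
        CS201 gray
          CS201→CS250: CS250 black — skip
          CS201→CS470: CS470 black — skip
          CS340 gray
            CS101 gray
              CS101→CS470: CS470 black — skip
            CS101 black
          CS340 black
        CS201 black
      CS310 black
      CS401→CS201: CS201 black — skip
    CS401 black
    CS420→CS310: CS310 black — skip
    CS120 gray
      CS210 gray
        CS210→CS330: CS330 is gray → back edge
Back edge closes the cycle CS330 → CS420 → CS120 → CS210 → CS330; its vertices are {CS120, CS210, CS330, CS420}.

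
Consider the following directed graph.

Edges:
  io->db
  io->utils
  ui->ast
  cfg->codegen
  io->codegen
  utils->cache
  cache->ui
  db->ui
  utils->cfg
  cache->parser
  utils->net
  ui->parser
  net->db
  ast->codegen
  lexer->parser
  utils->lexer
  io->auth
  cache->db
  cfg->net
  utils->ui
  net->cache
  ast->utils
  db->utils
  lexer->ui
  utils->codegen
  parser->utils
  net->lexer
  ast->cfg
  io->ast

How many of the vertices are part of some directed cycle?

A vertex is on a directed cycle iff it belongs to a strongly connected component of size ≥ 2 (or has a self-loop).
The vertices on cycles are {db, ui, ast, cfg, net, cache, lexer, utils, parser} — 9 in total.

9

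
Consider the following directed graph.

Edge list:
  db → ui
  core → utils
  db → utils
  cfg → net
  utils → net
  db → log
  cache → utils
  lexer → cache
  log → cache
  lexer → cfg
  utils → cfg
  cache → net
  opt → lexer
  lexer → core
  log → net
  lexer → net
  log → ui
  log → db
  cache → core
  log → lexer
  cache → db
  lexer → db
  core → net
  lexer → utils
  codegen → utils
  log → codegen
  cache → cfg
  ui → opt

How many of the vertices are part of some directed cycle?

A vertex is on a directed cycle iff it belongs to a strongly connected component of size ≥ 2 (or has a self-loop).
The vertices on cycles are {db, ui, log, opt, cache, lexer} — 6 in total.

6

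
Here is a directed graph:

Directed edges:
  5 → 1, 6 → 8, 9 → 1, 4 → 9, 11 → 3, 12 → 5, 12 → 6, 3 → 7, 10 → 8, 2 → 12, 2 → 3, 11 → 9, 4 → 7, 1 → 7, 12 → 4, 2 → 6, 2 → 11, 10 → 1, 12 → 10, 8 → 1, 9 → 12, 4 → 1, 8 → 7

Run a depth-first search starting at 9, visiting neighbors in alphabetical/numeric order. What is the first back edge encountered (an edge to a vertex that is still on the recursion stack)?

4->9

DFS from 9 (visiting neighbors in alphabetical/numeric order); mark gray on enter, black on exit:
9 gray
  1 gray
    7 gray
    7 black
  1 black
  12 gray
    4 gray
      4→1: 1 black — skip
      4→7: 7 black — skip
      4→9: 9 is gray → back edge
First back edge: 4 → 9.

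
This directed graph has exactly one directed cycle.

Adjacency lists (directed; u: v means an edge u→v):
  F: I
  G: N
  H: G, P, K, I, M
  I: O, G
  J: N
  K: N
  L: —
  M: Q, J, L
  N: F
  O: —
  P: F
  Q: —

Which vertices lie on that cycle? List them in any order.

DFS with gray/black marking from I:
I gray
  O gray
  O black
  G gray
    N gray
      F gray
        F→I: I is gray → back edge
Back edge closes the cycle I → G → N → F → I; its vertices are {F, G, I, N}.

F, G, I, N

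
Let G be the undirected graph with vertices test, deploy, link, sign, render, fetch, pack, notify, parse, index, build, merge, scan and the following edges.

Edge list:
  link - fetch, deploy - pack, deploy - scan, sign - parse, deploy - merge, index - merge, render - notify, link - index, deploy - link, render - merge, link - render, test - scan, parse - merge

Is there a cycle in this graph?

DFS, tracking each vertex's parent; an edge to a visited non-parent vertex closes a cycle.
Start from notify:
visit notify (parent –)
  visit render (parent notify)
    visit link (parent render)
      visit deploy (parent link)
        visit pack (parent deploy)
          pack–deploy: parent, skip
        deploy–link: parent, skip
        visit merge (parent deploy)
          merge–deploy: parent, skip
          visit parse (parent merge)
            parse–merge: parent, skip
            visit sign (parent parse)
              sign–parse: parent, skip
          merge–render: render visited and ≠ parent → cycle
Cycle: render – link – deploy – merge – render.

Yes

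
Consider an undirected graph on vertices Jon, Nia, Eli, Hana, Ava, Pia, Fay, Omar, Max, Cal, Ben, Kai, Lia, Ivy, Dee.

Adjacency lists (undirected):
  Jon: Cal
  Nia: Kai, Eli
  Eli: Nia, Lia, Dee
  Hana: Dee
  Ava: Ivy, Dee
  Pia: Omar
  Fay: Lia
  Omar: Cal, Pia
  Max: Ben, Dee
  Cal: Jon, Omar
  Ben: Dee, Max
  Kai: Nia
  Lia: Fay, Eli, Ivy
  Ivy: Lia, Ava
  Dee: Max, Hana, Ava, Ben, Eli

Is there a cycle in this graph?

Yes

DFS, tracking each vertex's parent; an edge to a visited non-parent vertex closes a cycle.
Start from Pia:
visit Pia (parent –)
  visit Omar (parent Pia)
    visit Cal (parent Omar)
      visit Jon (parent Cal)
        Jon–Cal: parent, skip
      Cal–Omar: parent, skip
    Omar–Pia: parent, skip
visit Nia (parent –)
  visit Kai (parent Nia)
    Kai–Nia: parent, skip
  visit Eli (parent Nia)
    Eli–Nia: parent, skip
    visit Lia (parent Eli)
      visit Fay (parent Lia)
        Fay–Lia: parent, skip
      Lia–Eli: parent, skip
      visit Ivy (parent Lia)
        Ivy–Lia: parent, skip
        visit Ava (parent Ivy)
          Ava–Ivy: parent, skip
          visit Dee (parent Ava)
            visit Max (parent Dee)
              visit Ben (parent Max)
                Ben–Dee: Dee visited and ≠ parent → cycle
Cycle: Dee – Max – Ben – Dee.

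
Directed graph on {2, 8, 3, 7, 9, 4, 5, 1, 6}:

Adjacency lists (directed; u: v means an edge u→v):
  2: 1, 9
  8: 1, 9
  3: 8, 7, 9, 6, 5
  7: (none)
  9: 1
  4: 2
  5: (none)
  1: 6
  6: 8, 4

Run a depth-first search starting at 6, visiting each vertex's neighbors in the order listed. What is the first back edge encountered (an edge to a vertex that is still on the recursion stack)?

1→6

DFS from 6 (visiting each vertex's neighbors in the order listed); mark gray on enter, black on exit:
6 gray
  8 gray
    1 gray
      1→6: 6 is gray → back edge
First back edge: 1 → 6.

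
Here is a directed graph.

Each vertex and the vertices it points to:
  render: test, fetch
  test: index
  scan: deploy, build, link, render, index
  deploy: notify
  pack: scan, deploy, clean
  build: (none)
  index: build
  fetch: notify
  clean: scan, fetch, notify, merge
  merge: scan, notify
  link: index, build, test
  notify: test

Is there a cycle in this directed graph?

No

DFS with white/gray/black marking, starting from test:
test gray
  index gray
    build gray
    build black
  index black
test black
render gray
  render→test: test black — skip
  fetch gray
    notify gray
      notify→test: test black — skip
    notify black
  fetch black
render black
scan gray
  deploy gray
    deploy→notify: notify black — skip
  deploy black
  scan→build: build black — skip
  link gray
    link→index: index black — skip
    link→build: build black — skip
    link→test: test black — skip
  link black
  scan→render: render black — skip
  scan→index: index black — skip
scan black
pack gray
  pack→scan: scan black — skip
  pack→deploy: deploy black — skip
  clean gray
    clean→scan: scan black — skip
    clean→fetch: fetch black — skip
    clean→notify: notify black — skip
    merge gray
      merge→scan: scan black — skip
      merge→notify: notify black — skip
    merge black
  clean black
pack black
Every edge goes to a white or black vertex — no back edge, so the graph is acyclic.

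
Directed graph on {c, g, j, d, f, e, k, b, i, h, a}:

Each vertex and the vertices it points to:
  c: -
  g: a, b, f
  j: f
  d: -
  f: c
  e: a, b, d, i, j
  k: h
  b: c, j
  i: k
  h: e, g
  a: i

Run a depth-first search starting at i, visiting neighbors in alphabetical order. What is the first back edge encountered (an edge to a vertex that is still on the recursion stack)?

a→i

DFS from i (visiting neighbors in alphabetical order); mark gray on enter, black on exit:
i gray
  k gray
    h gray
      e gray
        a gray
          a→i: i is gray → back edge
First back edge: a → i.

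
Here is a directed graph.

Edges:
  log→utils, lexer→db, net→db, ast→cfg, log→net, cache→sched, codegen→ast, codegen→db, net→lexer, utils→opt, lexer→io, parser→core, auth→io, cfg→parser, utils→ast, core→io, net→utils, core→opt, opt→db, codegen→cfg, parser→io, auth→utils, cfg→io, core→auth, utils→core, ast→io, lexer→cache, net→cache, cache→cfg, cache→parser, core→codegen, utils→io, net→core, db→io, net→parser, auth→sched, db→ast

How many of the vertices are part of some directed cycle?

9

A vertex is on a directed cycle iff it belongs to a strongly connected component of size ≥ 2 (or has a self-loop).
The vertices on cycles are {db, ast, cfg, opt, auth, core, utils, parser, codegen} — 9 in total.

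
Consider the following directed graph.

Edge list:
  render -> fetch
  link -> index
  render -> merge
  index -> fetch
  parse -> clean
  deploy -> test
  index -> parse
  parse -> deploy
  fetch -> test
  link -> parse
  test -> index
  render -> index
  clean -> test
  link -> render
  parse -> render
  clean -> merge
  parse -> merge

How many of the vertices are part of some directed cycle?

7

A vertex is on a directed cycle iff it belongs to a strongly connected component of size ≥ 2 (or has a self-loop).
The vertices on cycles are {test, clean, fetch, index, parse, deploy, render} — 7 in total.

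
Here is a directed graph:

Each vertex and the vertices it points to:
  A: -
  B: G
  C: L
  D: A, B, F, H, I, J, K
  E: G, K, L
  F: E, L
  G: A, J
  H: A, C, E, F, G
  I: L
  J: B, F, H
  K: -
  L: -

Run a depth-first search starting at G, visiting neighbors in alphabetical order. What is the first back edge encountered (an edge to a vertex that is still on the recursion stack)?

B→G

DFS from G (visiting neighbors in alphabetical order); mark gray on enter, black on exit:
G gray
  A gray
  A black
  J gray
    B gray
      B→G: G is gray → back edge
First back edge: B → G.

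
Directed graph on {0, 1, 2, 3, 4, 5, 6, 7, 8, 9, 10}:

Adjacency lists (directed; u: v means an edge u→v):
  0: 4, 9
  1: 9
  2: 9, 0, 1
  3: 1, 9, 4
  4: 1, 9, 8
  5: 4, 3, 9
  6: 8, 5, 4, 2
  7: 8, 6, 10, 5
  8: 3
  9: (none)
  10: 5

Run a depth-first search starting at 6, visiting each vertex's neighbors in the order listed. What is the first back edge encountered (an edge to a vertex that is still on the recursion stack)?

4→8

DFS from 6 (visiting each vertex's neighbors in the order listed); mark gray on enter, black on exit:
6 gray
  8 gray
    3 gray
      1 gray
        9 gray
        9 black
      1 black
      3→9: 9 black — skip
      4 gray
        4→1: 1 black — skip
        4→9: 9 black — skip
        4→8: 8 is gray → back edge
First back edge: 4 → 8.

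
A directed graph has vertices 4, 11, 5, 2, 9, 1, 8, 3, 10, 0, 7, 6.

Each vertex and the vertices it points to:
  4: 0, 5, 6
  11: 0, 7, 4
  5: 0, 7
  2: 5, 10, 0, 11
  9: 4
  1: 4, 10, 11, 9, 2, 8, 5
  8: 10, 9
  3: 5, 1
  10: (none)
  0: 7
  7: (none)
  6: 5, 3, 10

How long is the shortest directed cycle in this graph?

For each vertex v, BFS finds the shortest path from v back to v.
The shortest such closed walk is 1 → 4 → 6 → 3 → 1, length 4.

4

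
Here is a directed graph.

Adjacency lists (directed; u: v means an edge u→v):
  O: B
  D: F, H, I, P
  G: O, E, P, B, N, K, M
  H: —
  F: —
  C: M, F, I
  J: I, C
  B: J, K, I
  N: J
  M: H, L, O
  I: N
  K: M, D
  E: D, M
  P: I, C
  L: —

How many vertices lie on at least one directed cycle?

A vertex is on a directed cycle iff it belongs to a strongly connected component of size ≥ 2 (or has a self-loop).
The vertices on cycles are {B, C, D, I, J, K, M, N, O, P} — 10 in total.

10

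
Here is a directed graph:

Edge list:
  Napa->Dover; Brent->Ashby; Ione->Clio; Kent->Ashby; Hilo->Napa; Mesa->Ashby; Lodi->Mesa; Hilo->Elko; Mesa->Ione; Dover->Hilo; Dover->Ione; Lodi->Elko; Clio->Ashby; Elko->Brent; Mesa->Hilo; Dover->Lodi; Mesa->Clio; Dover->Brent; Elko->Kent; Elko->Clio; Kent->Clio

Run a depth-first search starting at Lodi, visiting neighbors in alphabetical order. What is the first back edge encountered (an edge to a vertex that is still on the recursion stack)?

DFS from Lodi (visiting neighbors in alphabetical order); mark gray on enter, black on exit:
Lodi gray
  Elko gray
    Brent gray
      Ashby gray
      Ashby black
    Brent black
    Clio gray
      Clio→Ashby: Ashby black — skip
    Clio black
    Kent gray
      Kent→Ashby: Ashby black — skip
      Kent→Clio: Clio black — skip
    Kent black
  Elko black
  Mesa gray
    Mesa→Ashby: Ashby black — skip
    Mesa→Clio: Clio black — skip
    Hilo gray
      Hilo→Elko: Elko black — skip
      Napa gray
        Dover gray
          Dover→Brent: Brent black — skip
          Dover→Hilo: Hilo is gray → back edge
First back edge: Dover → Hilo.

Dover→Hilo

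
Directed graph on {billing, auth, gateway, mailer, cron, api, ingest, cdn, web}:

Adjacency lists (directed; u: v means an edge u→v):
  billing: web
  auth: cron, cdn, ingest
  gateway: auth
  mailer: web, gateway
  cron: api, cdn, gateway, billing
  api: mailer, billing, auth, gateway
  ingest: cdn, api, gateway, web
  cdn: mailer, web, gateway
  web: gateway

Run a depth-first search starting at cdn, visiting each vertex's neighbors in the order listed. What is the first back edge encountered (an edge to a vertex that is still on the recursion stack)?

DFS from cdn (visiting each vertex's neighbors in the order listed); mark gray on enter, black on exit:
cdn gray
  mailer gray
    web gray
      gateway gray
        auth gray
          cron gray
            api gray
              api→mailer: mailer is gray → back edge
First back edge: api → mailer.

api→mailer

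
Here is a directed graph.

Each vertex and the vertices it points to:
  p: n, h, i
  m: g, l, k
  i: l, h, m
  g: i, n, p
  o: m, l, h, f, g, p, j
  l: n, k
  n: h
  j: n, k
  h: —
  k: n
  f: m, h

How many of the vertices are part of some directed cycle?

A vertex is on a directed cycle iff it belongs to a strongly connected component of size ≥ 2 (or has a self-loop).
The vertices on cycles are {g, i, m, p} — 4 in total.

4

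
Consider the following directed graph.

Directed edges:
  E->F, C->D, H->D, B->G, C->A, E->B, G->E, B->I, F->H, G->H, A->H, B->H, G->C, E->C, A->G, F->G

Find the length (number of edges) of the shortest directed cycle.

3

For each vertex v, BFS finds the shortest path from v back to v.
The shortest such closed walk is E → B → G → E, length 3.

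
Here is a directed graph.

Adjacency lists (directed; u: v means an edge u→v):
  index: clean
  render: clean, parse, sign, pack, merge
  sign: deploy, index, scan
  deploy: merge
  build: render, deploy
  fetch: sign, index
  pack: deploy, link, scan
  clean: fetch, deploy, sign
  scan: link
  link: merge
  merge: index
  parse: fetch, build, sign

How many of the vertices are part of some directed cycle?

11

A vertex is on a directed cycle iff it belongs to a strongly connected component of size ≥ 2 (or has a self-loop).
The vertices on cycles are {link, scan, sign, build, clean, fetch, index, merge, parse, deploy, render} — 11 in total.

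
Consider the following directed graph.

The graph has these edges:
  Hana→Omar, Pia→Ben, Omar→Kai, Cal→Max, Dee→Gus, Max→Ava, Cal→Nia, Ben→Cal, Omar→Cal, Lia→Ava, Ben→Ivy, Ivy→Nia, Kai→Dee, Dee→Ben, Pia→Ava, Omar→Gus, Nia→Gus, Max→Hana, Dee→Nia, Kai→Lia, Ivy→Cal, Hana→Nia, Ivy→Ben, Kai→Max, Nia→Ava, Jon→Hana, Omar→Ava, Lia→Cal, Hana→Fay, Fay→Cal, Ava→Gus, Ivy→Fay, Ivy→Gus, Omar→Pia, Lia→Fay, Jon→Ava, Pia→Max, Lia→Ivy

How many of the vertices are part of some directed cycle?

11

A vertex is on a directed cycle iff it belongs to a strongly connected component of size ≥ 2 (or has a self-loop).
The vertices on cycles are {Ben, Cal, Dee, Fay, Ivy, Kai, Lia, Max, Pia, Hana, Omar} — 11 in total.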